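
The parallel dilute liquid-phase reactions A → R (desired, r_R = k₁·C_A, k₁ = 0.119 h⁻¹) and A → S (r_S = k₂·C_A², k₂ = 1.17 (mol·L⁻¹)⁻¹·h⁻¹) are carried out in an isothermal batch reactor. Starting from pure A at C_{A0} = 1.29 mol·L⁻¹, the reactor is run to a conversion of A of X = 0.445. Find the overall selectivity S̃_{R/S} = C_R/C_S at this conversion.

0.104

C_A = C_{A0}(1−X) = 0.7159 mol·L⁻¹.
Along a PFR/batch, dC_R/dC_A = −r_R/(r_R+r_S) = −k₁/(k₁+k₂·C_A).
Integrating from C_{A0} to C_A: C_R = (0.119/1.17)·ln[(0.119+1.17·1.29)/(0.119+1.17·0.716)] = 0.1017·ln(1.628/0.9567) = 0.05409 mol·L⁻¹.
C_S = (C_{A0}−C_A)−C_R = 0.5200 mol·L⁻¹; S̃_{R/S} = 0.05409/0.5200 = 0.104.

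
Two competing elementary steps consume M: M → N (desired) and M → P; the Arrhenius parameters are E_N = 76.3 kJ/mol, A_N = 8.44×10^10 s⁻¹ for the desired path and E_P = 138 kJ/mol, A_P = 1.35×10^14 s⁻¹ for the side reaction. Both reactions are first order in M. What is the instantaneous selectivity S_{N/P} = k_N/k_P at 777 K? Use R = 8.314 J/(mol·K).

With equal orders, S_{N/P} = k_N/k_P = (A_N/A_P)·exp[(E_P−E_N)/(RT)].
(E_P−E_N)/(RT) = (138−76.3)×10³/(8.314×777) = 61700/6460 = 9.551.
k_N/k_P = (8.44×10^10/1.35×10^14)·exp(9.551) = 6.252×10^-4 × 14060 = 8.79.

8.79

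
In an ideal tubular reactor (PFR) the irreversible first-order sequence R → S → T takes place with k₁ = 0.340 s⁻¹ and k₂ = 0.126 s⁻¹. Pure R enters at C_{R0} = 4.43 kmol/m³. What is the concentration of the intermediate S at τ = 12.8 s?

1.31 kmol/m³

For first-order series with pure R initially, C_S(τ) = k₁C_{R0}/(k₂−k₁)·(e^(−k₁τ) − e^(−k₂τ)).
e^(−k₁τ) = e^(−0.340×12.8) = e^(−4.352) = 0.01288; e^(−k₂τ) = e^(−1.613) = 0.1993.
C_S = 0.340×4.43/(0.126−0.340) × (0.01288−0.1993) = (-7.038)×(-0.1864) = 1.312 kmol/m³.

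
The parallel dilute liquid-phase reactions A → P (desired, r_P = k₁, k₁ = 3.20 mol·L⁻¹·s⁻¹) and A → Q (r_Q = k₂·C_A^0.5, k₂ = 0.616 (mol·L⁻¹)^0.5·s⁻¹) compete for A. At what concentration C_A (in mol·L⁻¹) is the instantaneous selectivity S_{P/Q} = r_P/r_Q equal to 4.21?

S_{P/Q} = (k₁/k₂)·C_A^-0.5 ⇒ C_A = (S·k₂/k₁)^(-2).
= (4.21×0.616/3.20)^(-2) = (0.8104)^(-2) = 1.52 mol·L⁻¹.

1.52 mol·L⁻¹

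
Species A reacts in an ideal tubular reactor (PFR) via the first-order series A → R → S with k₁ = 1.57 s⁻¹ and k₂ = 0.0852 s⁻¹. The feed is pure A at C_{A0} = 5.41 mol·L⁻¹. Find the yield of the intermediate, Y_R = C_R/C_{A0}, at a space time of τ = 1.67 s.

Solving the coupled first-order balances gives C_R(τ) = [k₁/(k₂−k₁)]·C_{A0}·(e^(−k₁τ) − e^(−k₂τ)).
e^(−k₁τ) = e^(−1.57×1.67) = e^(−2.622) = 0.07266; e^(−k₂τ) = e^(−0.1423) = 0.8674.
C_R = 1.57×5.41/(0.0852−1.57) × (0.07266−0.8674) = (-5.720)×(-0.7947) = 4.546 mol·L⁻¹.
Y_R = C_R/C_{A0} = 4.546/5.41 = 0.840.

0.840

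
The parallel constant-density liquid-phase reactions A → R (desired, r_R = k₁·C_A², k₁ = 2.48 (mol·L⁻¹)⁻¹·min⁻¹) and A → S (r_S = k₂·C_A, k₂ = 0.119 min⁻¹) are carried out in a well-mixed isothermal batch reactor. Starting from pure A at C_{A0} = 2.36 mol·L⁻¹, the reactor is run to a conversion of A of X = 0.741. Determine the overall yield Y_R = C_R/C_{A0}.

C_A = C_{A0}(1−X) = 0.6112 mol·L⁻¹.
Along a PFR/batch, dC_S/dC_A = −r_S/(r_R+r_S) = −k₂/(k₂+k₁·C_A).
Integrating from C_{A0} to C_A: C_S = (0.119/2.48)·ln[(0.119+2.48·2.36)/(0.119+2.48·0.611)] = 0.04798·ln(5.972/1.635) = 0.06216 mol·L⁻¹.
Then C_R = (C_{A0}−C_A) − C_S = 1.749 − 0.06216 = 1.687 mol·L⁻¹.
Y_R = C_R/C_{A0} = 1.687/2.36 = 0.715.

0.715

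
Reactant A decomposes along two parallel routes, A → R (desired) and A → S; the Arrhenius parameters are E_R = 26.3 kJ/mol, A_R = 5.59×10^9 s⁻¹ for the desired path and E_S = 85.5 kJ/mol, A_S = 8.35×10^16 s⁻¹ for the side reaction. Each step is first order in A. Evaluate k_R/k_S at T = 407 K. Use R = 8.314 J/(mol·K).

k_R/k_S = (A_R/A_S)·exp[−(E_R−E_S)/(RT)] = (A_R/A_S)·exp[(E_S−E_R)/(RT)].
(E_S−E_R)/(RT) = (85.5−26.3)×10³/(8.314×407) = 59200/3384 = 17.50.
k_R/k_S = (5.59×10^9/8.35×10^16)·exp(17.50) = 6.695×10^-8 × 3.963×10^7 = 2.65.
Since E_R < E_S, lowering the temperature improves selectivity toward R.

2.65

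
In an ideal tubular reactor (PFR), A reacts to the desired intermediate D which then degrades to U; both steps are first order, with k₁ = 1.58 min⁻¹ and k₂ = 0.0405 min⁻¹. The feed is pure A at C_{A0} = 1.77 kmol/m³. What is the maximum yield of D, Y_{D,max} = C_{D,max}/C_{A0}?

0.908

Evaluating C_D at τ_opt = ln(k₂/k₁)/(k₂−k₁) gives C_{D,max}/C_{A0} = (k₁/k₂)^[k₂/(k₂−k₁)].
= (1.58/0.0405)^(0.0405/(0.0405−1.58)) = (39.01)^(-0.02631) = 0.9081.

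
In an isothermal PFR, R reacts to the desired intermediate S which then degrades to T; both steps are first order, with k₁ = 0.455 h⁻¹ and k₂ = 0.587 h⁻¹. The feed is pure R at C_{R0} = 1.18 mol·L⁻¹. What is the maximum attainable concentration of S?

0.380 mol·L⁻¹

At the optimum, C_{S,max}/C_{R0} = (k₁/k₂)^[k₂/(k₂−k₁)].
= (0.455/0.587)^(0.587/(0.587−0.455)) = (0.7751)^(4.447) = 0.3221.
C_{S,max} = 0.3221×1.18 = 0.380 mol·L⁻¹.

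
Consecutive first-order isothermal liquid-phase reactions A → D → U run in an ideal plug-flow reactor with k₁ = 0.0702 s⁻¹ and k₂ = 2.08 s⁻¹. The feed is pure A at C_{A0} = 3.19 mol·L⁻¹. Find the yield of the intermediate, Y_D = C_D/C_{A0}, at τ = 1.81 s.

Solving the coupled first-order balances gives C_D(τ) = [k₁/(k₂−k₁)]·C_{A0}·(e^(−k₁τ) − e^(−k₂τ)).
e^(−k₁τ) = e^(−0.0702×1.81) = e^(−0.1271) = 0.8807; e^(−k₂τ) = e^(−3.765) = 0.02317.
C_D = 0.0702×3.19/(2.08−0.0702) × (0.8807−0.02317) = 0.1114×0.8575 = 0.09555 mol·L⁻¹.
Y_D = C_D/C_{A0} = 0.09555/3.19 = 0.0300.

0.0300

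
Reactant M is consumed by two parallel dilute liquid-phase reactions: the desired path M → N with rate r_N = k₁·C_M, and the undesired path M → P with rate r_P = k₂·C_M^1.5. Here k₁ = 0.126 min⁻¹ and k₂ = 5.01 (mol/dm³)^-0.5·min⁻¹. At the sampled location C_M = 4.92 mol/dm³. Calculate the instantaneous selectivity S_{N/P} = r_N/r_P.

0.0113

S_{N/P} = r_N/r_P = (k₁·C_M)/(k₂·C_M^1.5) = (k₁/k₂)·C_M^-0.5.
= (0.126×4.920) / (5.01×4.920^1.5) = 0.6199/54.67 = 0.0113.
The undesired path is higher order in M, so low C_M (CSTR or dilute feed) favours N.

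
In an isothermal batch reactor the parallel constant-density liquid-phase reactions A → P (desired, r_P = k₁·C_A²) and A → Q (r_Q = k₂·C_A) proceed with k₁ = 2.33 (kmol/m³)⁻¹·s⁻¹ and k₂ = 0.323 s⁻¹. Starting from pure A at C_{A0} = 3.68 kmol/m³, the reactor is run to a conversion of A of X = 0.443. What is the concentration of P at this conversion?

1.55 kmol/m³

C_A = C_{A0}(1−X) = 2.050 kmol/m³.
Along a PFR/batch, dC_Q/dC_A = −r_Q/(r_P+r_Q) = −k₂/(k₂+k₁·C_A).
Integrating from C_{A0} to C_A: C_Q = (0.323/2.33)·ln[(0.323+2.33·3.68)/(0.323+2.33·2.05)] = 0.1386·ln(8.897/5.099) = 0.07718 kmol/m³.
Then C_P = (C_{A0}−C_A) − C_Q = 1.630 − 0.07718 = 1.553 kmol/m³.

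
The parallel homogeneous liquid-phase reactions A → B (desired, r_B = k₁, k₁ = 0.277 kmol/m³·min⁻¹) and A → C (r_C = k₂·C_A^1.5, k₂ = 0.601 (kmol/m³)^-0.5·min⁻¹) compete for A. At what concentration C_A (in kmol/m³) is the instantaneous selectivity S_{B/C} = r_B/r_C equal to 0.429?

S_{B/C} = (k₁/k₂)·C_A^-1.5 ⇒ C_A = (S·k₂/k₁)^(1/(-1.5)).
= (0.429×0.601/0.277)^(-0.6667) = (0.9308)^(-0.6667) = 1.05 kmol/m³.

1.05 kmol/m³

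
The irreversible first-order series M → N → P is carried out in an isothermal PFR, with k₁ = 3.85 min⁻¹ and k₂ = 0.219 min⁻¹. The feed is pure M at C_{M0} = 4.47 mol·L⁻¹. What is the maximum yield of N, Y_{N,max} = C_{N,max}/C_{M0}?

For a first-order series the maximum intermediate yield is C_{N,max}/C_{M0} = (k₁/k₂)^[k₂/(k₂−k₁)].
= (3.85/0.219)^(0.219/(0.219−3.85)) = (17.58)^(-0.06031) = 0.8412.

0.841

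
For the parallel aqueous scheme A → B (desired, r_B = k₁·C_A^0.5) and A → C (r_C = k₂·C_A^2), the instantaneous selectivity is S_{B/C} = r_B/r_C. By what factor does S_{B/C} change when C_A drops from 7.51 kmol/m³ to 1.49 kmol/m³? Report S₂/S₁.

11.3

S_{B/C} = (k₁/k₂)·C_A^-1.5, so S₂/S₁ = (C_{A,2}/C_{A,1})^-1.5.
= (1.49/7.51)^(-1.5) = (0.1984)^(-1.5) = 11.3.
Selectivity toward B rises as C_A falls — low-concentration operation is favoured.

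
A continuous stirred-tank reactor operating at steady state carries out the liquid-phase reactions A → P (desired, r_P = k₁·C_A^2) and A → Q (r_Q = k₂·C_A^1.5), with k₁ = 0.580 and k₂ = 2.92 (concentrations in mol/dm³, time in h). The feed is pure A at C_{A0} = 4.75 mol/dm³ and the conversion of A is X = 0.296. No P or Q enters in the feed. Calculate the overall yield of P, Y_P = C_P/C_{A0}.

Exit C_A = C_{A0}(1−X) = 4.75×0.704 = 3.344 mol/dm³.
A CSTR operates uniformly at the exit composition, giving r_P = 6.486 and r_Q = 17.86 (each k·C_A^n at C_A = 3.344).
Fraction of consumed A going to P: r_P/(r_P+r_Q) = 0.2664.
C_P = 0.2664·C_{A0}·X = 0.2664×4.75×0.296 = 0.375 mol/dm³; Y_P = C_P/C_{A0} = 0.0789.

0.0789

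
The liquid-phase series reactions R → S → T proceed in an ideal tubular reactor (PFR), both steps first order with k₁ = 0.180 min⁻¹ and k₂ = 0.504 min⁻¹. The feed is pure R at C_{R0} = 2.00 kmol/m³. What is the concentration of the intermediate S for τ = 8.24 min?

0.235 kmol/m³

The intermediate concentration in a first-order A→B→C sequence is C_S = k₁C_{R0}(e^(−k₁τ) − e^(−k₂τ))/(k₂−k₁).
e^(−k₁τ) = e^(−0.180×8.24) = e^(−1.483) = 0.2269; e^(−k₂τ) = e^(−4.153) = 0.01572.
C_S = 0.180×2.00/(0.504−0.180) × (0.2269−0.01572) = 1.111×0.2112 = 0.2347 kmol/m³.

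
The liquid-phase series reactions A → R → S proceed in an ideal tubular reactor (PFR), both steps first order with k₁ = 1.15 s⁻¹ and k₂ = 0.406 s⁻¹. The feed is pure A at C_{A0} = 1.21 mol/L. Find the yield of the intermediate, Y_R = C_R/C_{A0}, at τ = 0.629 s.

The intermediate concentration in a first-order A→B→C sequence is C_R = k₁C_{A0}(e^(−k₁τ) − e^(−k₂τ))/(k₂−k₁).
e^(−k₁τ) = e^(−1.15×0.629) = e^(−0.7233) = 0.4851; e^(−k₂τ) = e^(−0.2554) = 0.7746.
C_R = 1.15×1.21/(0.406−1.15) × (0.4851−0.7746) = (-1.870)×(-0.2895) = 0.5415 mol/L.
Y_R = C_R/C_{A0} = 0.5415/1.21 = 0.447.

0.447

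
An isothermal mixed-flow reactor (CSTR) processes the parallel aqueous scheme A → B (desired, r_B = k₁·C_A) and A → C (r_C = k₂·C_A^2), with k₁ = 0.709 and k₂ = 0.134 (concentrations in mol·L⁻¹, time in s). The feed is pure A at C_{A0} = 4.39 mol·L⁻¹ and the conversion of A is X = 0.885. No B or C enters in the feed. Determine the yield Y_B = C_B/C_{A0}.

0.808

Exit C_A = C_{A0}(1−X) = 4.39×0.115 = 0.5048 mol·L⁻¹.
Rates in a CSTR are evaluated at the outlet concentration: r_B = 0.709×0.5048 = 0.3579, r_C = 0.134×0.5048^2 = 0.03415.
Fraction of consumed A going to B: r_B/(r_B+r_C) = 0.9129.
C_B = 0.9129·C_{A0}·X = 0.9129×4.39×0.885 = 3.55 mol·L⁻¹; Y_B = C_B/C_{A0} = 0.808.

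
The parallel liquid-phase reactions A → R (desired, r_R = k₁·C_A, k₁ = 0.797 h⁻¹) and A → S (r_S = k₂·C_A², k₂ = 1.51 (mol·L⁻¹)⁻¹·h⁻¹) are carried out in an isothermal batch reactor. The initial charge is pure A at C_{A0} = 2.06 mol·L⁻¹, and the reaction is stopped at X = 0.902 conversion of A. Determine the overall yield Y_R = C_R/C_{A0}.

0.324

C_A = C_{A0}(1−X) = 0.2019 mol·L⁻¹.
Along a PFR/batch, dC_R/dC_A = −r_R/(r_R+r_S) = −k₁/(k₁+k₂·C_A).
Integrating from C_{A0} to C_A: C_R = (0.797/1.51)·ln[(0.797+1.51·2.06)/(0.797+1.51·0.202)] = 0.5278·ln(3.908/1.102) = 0.6682 mol·L⁻¹.
Y_R = C_R/C_{A0} = 0.6682/2.06 = 0.324.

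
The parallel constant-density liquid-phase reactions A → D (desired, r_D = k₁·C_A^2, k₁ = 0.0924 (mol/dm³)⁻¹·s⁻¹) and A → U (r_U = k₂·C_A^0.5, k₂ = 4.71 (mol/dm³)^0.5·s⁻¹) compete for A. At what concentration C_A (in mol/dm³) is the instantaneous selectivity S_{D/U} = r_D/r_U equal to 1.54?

18.3 mol/dm³

S_{D/U} = (k₁/k₂)·C_A^1.5 ⇒ C_A = (S·k₂/k₁)^(1/1.5).
= (1.54×4.71/0.0924)^(0.6667) = (78.50)^(0.6667) = 18.3 mol/dm³.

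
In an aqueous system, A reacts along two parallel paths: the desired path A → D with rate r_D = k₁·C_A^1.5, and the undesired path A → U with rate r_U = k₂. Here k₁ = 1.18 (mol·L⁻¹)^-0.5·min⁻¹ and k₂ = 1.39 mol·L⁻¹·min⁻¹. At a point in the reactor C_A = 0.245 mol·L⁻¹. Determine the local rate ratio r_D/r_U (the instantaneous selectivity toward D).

S_{D/U} = r_D/r_U = (k₁·C_A^1.5)/(k₂) = (k₁/k₂)·C_A^1.5.
= (1.18×0.2450^1.5) / (1.39) = 0.1431/1.390 = 0.103.
Since the desired path is higher order in A, keeping C_A high (PFR or concentrated feed) favours D.

0.103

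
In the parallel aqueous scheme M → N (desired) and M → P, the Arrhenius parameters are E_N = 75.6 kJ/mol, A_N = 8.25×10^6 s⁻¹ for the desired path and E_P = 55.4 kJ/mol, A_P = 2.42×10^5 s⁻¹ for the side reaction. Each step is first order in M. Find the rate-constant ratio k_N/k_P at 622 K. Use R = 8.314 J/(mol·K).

k_N/k_P = (A_N/A_P)·exp[−(E_N−E_P)/(RT)] = (A_N/A_P)·exp[(E_P−E_N)/(RT)].
(E_P−E_N)/(RT) = (55.4−75.6)×10³/(8.314×622) = -20200/5171 = -3.906.
k_N/k_P = (8.25×10^6/2.42×10^5)·exp(-3.906) = 34.09 × 0.02012 = 0.686.

0.686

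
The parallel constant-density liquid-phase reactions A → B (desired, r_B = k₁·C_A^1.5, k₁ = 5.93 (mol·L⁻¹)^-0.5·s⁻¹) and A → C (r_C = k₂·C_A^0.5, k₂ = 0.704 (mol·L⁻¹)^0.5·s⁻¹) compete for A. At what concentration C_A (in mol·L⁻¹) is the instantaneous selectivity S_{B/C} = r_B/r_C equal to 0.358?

0.0425 mol·L⁻¹

S_{B/C} = (k₁/k₂)·C_A ⇒ C_A = S·k₂/k₁.
= 0.358×0.704/5.93 = 0.0425 mol·L⁻¹.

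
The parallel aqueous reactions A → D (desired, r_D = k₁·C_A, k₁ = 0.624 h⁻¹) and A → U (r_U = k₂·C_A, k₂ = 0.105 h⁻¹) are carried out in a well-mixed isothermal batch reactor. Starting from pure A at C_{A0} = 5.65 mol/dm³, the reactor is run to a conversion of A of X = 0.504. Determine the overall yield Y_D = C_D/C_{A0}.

0.431

C_A = C_{A0}(1−X) = 2.802 mol/dm³.
Both paths are first order in A, so the instantaneous fraction to D is constant: dC_D/d(−C_A) = k₁/(k₁+k₂) = 0.8560.
C_D = 0.8560·(C_{A0}−C_A) = 0.8560×2.848 = 2.44 mol/dm³.
Y_D = C_D/C_{A0} = 2.437/5.65 = 0.431.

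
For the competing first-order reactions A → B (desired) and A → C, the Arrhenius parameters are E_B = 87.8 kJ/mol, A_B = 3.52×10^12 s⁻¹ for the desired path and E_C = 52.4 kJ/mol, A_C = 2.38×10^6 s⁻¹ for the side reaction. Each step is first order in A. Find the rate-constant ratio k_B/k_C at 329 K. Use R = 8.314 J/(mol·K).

With equal orders, S_{B/C} = k_B/k_C = (A_B/A_C)·exp[(E_C−E_B)/(RT)].
(E_C−E_B)/(RT) = (52.4−87.8)×10³/(8.314×329) = -35400/2735 = -12.94.
k_B/k_C = (3.52×10^12/2.38×10^6)·exp(-12.94) = 1.479×10^6 × 2.396×10^-6 = 3.54.
Since E_B > E_C, raising the temperature improves selectivity toward B.

3.54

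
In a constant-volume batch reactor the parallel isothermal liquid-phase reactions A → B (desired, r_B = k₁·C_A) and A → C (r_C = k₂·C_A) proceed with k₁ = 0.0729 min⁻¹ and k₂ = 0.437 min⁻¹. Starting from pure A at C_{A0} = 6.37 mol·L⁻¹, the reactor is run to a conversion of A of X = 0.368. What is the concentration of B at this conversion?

0.335 mol·L⁻¹

C_A = C_{A0}(1−X) = 4.026 mol·L⁻¹.
Both paths are first order in A, so the instantaneous fraction to B is constant: dC_B/d(−C_A) = k₁/(k₁+k₂) = 0.1430.
C_B = 0.1430·(C_{A0}−C_A) = 0.1430×2.344 = 0.335 mol·L⁻¹.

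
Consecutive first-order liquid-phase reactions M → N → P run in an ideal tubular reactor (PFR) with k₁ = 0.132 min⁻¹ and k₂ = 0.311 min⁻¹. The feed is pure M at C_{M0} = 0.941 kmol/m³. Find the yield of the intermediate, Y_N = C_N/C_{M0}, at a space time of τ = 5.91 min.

0.221

The intermediate concentration in a first-order A→B→C sequence is C_N = k₁C_{M0}(e^(−k₁τ) − e^(−k₂τ))/(k₂−k₁).
e^(−k₁τ) = e^(−0.132×5.91) = e^(−0.7801) = 0.4584; e^(−k₂τ) = e^(−1.838) = 0.1591.
C_N = 0.132×0.941/(0.311−0.132) × (0.4584−0.1591) = 0.6939×0.2992 = 0.2076 kmol/m³.
Y_N = C_N/C_{M0} = 0.2076/0.941 = 0.221.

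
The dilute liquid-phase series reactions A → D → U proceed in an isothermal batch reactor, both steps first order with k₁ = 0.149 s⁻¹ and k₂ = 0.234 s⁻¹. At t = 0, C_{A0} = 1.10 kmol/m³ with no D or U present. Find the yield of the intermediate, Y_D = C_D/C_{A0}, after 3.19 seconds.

For first-order series with pure A initially, C_D(t) = k₁C_{A0}/(k₂−k₁)·(e^(−k₁t) − e^(−k₂t)).
e^(−k₁t) = e^(−0.149×3.19) = e^(−0.4753) = 0.6217; e^(−k₂t) = e^(−0.7465) = 0.4740.
C_D = 0.149×1.10/(0.234−0.149) × (0.6217−0.4740) = 1.928×0.1477 = 0.2847 kmol/m³.
Y_D = C_D/C_{A0} = 0.2847/1.10 = 0.259.

0.259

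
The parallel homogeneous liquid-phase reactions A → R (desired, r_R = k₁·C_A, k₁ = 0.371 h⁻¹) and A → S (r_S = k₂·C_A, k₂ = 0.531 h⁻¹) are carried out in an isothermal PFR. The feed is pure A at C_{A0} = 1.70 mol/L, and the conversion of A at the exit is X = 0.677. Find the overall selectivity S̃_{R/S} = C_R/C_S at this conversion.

0.699

C_A = C_{A0}(1−X) = 0.5491 mol/L.
Both paths are first order in A, so the instantaneous fraction to R is constant: dC_R/d(−C_A) = k₁/(k₁+k₂) = 0.4113.
C_R = 0.4113·(C_{A0}−C_A) = 0.4113×1.151 = 0.473 mol/L.
C_S = (C_{A0}−C_A)−C_R = 0.6775 mol/L; S̃_{R/S} = 0.4734/0.6775 = 0.699.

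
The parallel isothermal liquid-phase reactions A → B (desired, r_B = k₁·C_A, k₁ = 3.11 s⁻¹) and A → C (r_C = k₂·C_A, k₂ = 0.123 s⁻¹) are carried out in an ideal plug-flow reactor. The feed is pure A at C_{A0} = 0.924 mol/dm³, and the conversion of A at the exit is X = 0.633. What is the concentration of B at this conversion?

C_A = C_{A0}(1−X) = 0.3391 mol/dm³.
Both paths are first order in A, so the instantaneous fraction to B is constant: dC_B/d(−C_A) = k₁/(k₁+k₂) = 0.9620.
C_B = 0.9620·(C_{A0}−C_A) = 0.9620×0.5849 = 0.563 mol/dm³.

0.563 mol/dm³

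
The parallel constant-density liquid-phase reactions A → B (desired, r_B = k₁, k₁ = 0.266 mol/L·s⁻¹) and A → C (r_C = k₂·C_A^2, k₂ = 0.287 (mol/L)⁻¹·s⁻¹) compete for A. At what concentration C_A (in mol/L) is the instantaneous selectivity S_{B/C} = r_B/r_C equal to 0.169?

2.34 mol/L

S_{B/C} = (k₁/k₂)·C_A^-2 ⇒ C_A = (S·k₂/k₁)^(-0.5).
= (0.169×0.287/0.266)^(-0.5) = (0.1823)^(-0.5) = 2.34 mol/L.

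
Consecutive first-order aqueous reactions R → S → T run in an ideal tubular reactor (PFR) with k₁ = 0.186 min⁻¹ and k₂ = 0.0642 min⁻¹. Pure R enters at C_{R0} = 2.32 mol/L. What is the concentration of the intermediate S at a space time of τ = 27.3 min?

For first-order series with pure R initially, C_S(τ) = k₁C_{R0}/(k₂−k₁)·(e^(−k₁τ) − e^(−k₂τ)).
e^(−k₁τ) = e^(−0.186×27.3) = e^(−5.078) = 0.006234; e^(−k₂τ) = e^(−1.753) = 0.1733.
C_S = 0.186×2.32/(0.0642−0.186) × (0.006234−0.1733) = (-3.543)×(-0.1671) = 0.5919 mol/L.

0.592 mol/L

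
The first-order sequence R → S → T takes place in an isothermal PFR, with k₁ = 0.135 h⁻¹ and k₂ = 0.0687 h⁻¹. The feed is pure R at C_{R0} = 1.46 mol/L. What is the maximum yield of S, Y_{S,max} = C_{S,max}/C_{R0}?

0.497

For a first-order series the maximum intermediate yield is C_{S,max}/C_{R0} = (k₁/k₂)^[k₂/(k₂−k₁)].
= (0.135/0.0687)^(0.0687/(0.0687−0.135)) = (1.965)^(-1.036) = 0.4966.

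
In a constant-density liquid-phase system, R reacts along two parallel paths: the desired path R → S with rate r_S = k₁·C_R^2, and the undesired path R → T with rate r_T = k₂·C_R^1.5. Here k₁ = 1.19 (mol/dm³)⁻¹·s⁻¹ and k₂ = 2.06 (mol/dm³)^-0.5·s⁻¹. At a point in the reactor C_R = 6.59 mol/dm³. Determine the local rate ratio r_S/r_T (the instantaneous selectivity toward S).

1.48

S_{S/T} = r_S/r_T = (k₁·C_R^2)/(k₂·C_R^1.5) = (k₁/k₂)·C_R^0.5.
= (1.19×6.590^2) / (2.06×6.590^1.5) = 51.68/34.85 = 1.48.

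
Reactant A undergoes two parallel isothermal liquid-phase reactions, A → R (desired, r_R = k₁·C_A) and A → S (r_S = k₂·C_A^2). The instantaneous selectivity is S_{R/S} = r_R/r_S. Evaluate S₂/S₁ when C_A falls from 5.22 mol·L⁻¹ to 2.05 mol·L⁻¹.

2.55

S_{R/S} = (k₁/k₂)·C_A⁻¹, so S₂/S₁ = (C_{A,2}/C_{A,1})⁻¹.
= 5.22/2.05 = 2.55.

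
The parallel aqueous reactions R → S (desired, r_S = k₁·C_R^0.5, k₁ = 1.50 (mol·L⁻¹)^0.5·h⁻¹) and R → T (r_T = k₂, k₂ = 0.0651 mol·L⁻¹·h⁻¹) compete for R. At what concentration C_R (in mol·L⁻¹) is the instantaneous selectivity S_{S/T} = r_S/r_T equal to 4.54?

S_{S/T} = (k₁/k₂)·C_R^0.5 ⇒ C_R = (S·k₂/k₁)^(2).
= (4.54×0.0651/1.50)^(2) = (0.1970)^(2) = 0.0388 mol·L⁻¹.

0.0388 mol·L⁻¹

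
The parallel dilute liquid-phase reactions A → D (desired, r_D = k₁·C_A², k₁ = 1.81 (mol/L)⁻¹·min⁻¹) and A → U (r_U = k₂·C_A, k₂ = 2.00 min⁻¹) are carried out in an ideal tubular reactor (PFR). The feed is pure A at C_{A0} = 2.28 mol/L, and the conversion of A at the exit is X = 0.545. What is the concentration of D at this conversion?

C_A = C_{A0}(1−X) = 1.037 mol/L.
Along a PFR/batch, dC_U/dC_A = −r_U/(r_D+r_U) = −k₂/(k₂+k₁·C_A).
Integrating from C_{A0} to C_A: C_U = (2.00/1.81)·ln[(2.00+1.81·2.28)/(2.00+1.81·1.04)] = 1.105·ln(6.127/3.878) = 0.5054 mol/L.
Then C_D = (C_{A0}−C_A) − C_U = 1.243 − 0.5054 = 0.7372 mol/L.

0.737 mol/L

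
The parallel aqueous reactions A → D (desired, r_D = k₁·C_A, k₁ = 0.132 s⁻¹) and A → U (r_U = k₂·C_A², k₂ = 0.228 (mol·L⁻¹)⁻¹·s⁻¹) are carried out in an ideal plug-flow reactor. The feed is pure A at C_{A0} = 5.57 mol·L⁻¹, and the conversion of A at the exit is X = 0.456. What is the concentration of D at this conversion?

0.308 mol·L⁻¹

C_A = C_{A0}(1−X) = 3.030 mol·L⁻¹.
Along a PFR/batch, dC_D/dC_A = −r_D/(r_D+r_U) = −k₁/(k₁+k₂·C_A).
Integrating from C_{A0} to C_A: C_D = (0.132/0.228)·ln[(0.132+0.228·5.57)/(0.132+0.228·3.03)] = 0.5789·ln(1.402/0.8229) = 0.3085 mol·L⁻¹.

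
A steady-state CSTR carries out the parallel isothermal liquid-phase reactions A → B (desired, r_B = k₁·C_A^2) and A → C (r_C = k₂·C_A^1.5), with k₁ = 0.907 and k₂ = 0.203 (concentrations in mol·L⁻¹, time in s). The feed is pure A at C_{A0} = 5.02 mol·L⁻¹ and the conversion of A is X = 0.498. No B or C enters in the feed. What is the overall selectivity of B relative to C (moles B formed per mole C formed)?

Exit C_A = C_{A0}(1−X) = 5.02×0.502 = 2.520 mol·L⁻¹.
In a CSTR the entire volume is at exit conditions, so r_B = 0.907×2.520^2 = 5.760 and r_C = 0.203×2.520^1.5 = 0.8121.
Overall selectivity = C_B/C_C = r_Bτ/(r_Cτ) = r_B/r_C = 7.09.

7.09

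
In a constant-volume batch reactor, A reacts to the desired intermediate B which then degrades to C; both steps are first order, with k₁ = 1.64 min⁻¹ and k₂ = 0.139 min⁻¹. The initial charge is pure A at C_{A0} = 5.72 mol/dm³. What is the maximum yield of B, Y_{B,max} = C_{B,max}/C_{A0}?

For a first-order series the maximum intermediate yield is C_{B,max}/C_{A0} = (k₁/k₂)^[k₂/(k₂−k₁)].
= (1.64/0.139)^(0.139/(0.139−1.64)) = (11.80)^(-0.09260) = 0.7957.

0.796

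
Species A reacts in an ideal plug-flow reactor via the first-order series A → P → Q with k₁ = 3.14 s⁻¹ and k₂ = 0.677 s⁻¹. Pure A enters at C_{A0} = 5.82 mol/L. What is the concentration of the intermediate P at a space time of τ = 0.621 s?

Solving the coupled first-order balances gives C_P(τ) = [k₁/(k₂−k₁)]·C_{A0}·(e^(−k₁τ) − e^(−k₂τ)).
e^(−k₁τ) = e^(−3.14×0.621) = e^(−1.950) = 0.1423; e^(−k₂τ) = e^(−0.4204) = 0.6568.
C_P = 3.14×5.82/(0.677−3.14) × (0.1423−0.6568) = (-7.420)×(-0.5145) = 3.817 mol/L.

3.82 mol/L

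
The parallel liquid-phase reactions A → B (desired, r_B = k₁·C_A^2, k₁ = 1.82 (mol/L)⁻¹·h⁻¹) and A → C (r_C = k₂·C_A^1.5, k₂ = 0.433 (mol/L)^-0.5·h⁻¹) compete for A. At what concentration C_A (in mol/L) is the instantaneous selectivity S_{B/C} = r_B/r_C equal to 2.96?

0.496 mol/L

S_{B/C} = (k₁/k₂)·C_A^0.5 ⇒ C_A = (S·k₂/k₁)^(2).
= (2.96×0.433/1.82)^(2) = (0.7042)^(2) = 0.496 mol/L.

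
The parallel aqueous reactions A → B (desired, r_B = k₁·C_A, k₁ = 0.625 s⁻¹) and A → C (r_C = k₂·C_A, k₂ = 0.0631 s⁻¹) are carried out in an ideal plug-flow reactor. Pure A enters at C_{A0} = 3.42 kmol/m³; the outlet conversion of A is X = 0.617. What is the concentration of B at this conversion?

1.92 kmol/m³

C_A = C_{A0}(1−X) = 1.310 kmol/m³.
Both paths are first order in A, so the instantaneous fraction to B is constant: dC_B/d(−C_A) = k₁/(k₁+k₂) = 0.9083.
C_B = 0.9083·(C_{A0}−C_A) = 0.9083×2.110 = 1.92 kmol/m³.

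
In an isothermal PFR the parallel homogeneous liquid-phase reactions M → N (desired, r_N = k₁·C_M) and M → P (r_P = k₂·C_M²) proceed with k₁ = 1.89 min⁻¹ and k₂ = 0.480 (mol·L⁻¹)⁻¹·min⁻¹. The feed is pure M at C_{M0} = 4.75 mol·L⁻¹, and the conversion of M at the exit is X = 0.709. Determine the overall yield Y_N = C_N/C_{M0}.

0.407

C_M = C_{M0}(1−X) = 1.382 mol·L⁻¹.
Along a PFR/batch, dC_N/dC_M = −r_N/(r_N+r_P) = −k₁/(k₁+k₂·C_M).
Integrating from C_{M0} to C_M: C_N = (1.89/0.480)·ln[(1.89+0.480·4.75)/(1.89+0.480·1.38)] = 3.938·ln(4.170/2.553) = 1.931 mol·L⁻¹.
Y_N = C_N/C_{M0} = 1.931/4.75 = 0.407.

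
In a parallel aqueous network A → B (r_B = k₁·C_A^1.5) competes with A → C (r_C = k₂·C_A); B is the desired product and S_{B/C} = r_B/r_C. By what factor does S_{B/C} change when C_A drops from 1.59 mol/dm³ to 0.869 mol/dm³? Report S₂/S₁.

0.739

S_{B/C} = (k₁/k₂)·C_A^0.5, so S₂/S₁ = (C_{A,2}/C_{A,1})^0.5.
= (0.869/1.59)^0.5 = (0.5465)^0.5 = 0.739.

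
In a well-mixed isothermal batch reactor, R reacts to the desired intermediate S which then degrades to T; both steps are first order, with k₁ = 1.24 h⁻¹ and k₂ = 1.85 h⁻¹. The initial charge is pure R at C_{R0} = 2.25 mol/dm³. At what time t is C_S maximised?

For first-order series the maximum of C_S occurs at t_opt = ln(k₂/k₁)/(k₂−k₁).
= ln(1.85/1.24)/(1.85−1.24) = ln(1.492)/0.6100 = 0.4001/0.6100 = 0.656 h.

0.656 h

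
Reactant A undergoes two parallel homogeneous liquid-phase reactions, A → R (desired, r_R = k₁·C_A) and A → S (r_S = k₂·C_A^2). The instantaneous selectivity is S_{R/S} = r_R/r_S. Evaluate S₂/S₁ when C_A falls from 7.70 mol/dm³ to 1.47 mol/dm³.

5.24

S_{R/S} = (k₁/k₂)·C_A⁻¹, so S₂/S₁ = (C_{A,2}/C_{A,1})⁻¹.
= 7.70/1.47 = 5.24.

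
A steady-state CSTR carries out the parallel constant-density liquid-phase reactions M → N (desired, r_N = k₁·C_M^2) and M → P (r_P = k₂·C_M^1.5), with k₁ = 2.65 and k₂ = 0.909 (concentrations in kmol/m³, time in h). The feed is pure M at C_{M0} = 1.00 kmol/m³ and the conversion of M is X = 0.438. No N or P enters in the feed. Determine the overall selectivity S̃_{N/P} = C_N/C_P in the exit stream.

2.19

Exit C_M = C_{M0}(1−X) = 1.00×0.562 = 0.5620 kmol/m³.
Rates in a CSTR are evaluated at the outlet concentration: r_N = 2.65×0.5620^2 = 0.8370, r_P = 0.909×0.5620^1.5 = 0.3830.
Overall selectivity = C_N/C_P = r_Nτ/(r_Pτ) = r_N/r_P = 2.19.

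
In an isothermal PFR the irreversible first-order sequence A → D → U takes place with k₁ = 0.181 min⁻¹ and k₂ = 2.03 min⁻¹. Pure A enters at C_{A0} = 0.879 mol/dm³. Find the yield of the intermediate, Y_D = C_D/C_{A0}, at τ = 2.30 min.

For first-order series with pure A initially, C_D(τ) = k₁C_{A0}/(k₂−k₁)·(e^(−k₁τ) − e^(−k₂τ)).
e^(−k₁τ) = e^(−0.181×2.30) = e^(−0.4163) = 0.6595; e^(−k₂τ) = e^(−4.669) = 0.009382.
C_D = 0.181×0.879/(2.03−0.181) × (0.6595−0.009382) = 0.08605×0.6501 = 0.05594 mol/dm³.
Y_D = C_D/C_{A0} = 0.05594/0.879 = 0.0636.

0.0636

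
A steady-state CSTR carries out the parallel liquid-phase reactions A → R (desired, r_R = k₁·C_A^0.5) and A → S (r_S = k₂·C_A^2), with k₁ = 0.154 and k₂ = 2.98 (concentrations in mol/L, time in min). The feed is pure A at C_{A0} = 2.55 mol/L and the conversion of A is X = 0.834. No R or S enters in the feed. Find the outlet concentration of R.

Exit C_A = C_{A0}(1−X) = 2.55×0.166 = 0.4233 mol/L.
A CSTR operates uniformly at the exit composition, giving r_R = 0.1002 and r_S = 0.5340 (each k·C_A^n at C_A = 0.4233).
Fraction of consumed A going to R: r_R/(r_R+r_S) = 0.1580.
C_R = 0.1580·C_{A0}·X = 0.1580×2.55×0.834 = 0.336 mol/L.

0.336 mol/L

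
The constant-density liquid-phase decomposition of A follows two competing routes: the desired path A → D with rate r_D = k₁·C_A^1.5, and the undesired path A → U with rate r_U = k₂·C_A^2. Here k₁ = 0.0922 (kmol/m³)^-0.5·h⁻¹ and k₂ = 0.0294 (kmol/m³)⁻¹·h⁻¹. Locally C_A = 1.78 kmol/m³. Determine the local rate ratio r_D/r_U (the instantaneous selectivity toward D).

2.35

S_{D/U} = r_D/r_U = (k₁·C_A^1.5)/(k₂·C_A^2) = (k₁/k₂)·C_A^-0.5.
= (0.0922×1.780^1.5) / (0.0294×1.780^2) = 0.2190/0.09315 = 2.35.
The undesired path is higher order in A, so low C_A (CSTR or dilute feed) favours D.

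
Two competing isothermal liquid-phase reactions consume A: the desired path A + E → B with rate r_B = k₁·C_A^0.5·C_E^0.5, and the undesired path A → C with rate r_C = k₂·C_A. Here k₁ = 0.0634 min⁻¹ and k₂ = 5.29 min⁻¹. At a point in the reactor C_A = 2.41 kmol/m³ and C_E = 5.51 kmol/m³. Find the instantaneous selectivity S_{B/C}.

S_{B/C} = r_B/r_C = (k₁·C_A^0.5·C_E^0.5)/(k₂·C_A) = (k₁/k₂)·C_A^-0.5·C_E^0.5.
= (0.0634×2.410^0.5×5.510^0.5) / (5.29×2.410) = 0.2310/12.75 = 0.0181.
The undesired path is higher order in A, so low C_A (CSTR or dilute feed) favours B.

0.0181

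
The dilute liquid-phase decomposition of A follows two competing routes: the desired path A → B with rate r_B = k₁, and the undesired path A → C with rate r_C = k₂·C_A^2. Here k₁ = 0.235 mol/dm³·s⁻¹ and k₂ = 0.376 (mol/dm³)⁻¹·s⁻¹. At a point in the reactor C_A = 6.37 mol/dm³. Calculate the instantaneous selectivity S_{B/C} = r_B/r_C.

S_{B/C} = r_B/r_C = (k₁)/(k₂·C_A^2) = (k₁/k₂)·C_A^-2.
= (0.235) / (0.376×6.370^2) = 0.2350/15.26 = 0.0154.

0.0154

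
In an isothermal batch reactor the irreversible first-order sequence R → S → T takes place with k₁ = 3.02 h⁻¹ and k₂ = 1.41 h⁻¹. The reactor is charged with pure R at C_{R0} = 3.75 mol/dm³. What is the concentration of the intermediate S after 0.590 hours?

Solving the coupled first-order balances gives C_S(t) = [k₁/(k₂−k₁)]·C_{R0}·(e^(−k₁t) − e^(−k₂t)).
e^(−k₁t) = e^(−3.02×0.590) = e^(−1.782) = 0.1683; e^(−k₂t) = e^(−0.8319) = 0.4352.
C_S = 3.02×3.75/(1.41−3.02) × (0.1683−0.4352) = (-7.034)×(-0.2669) = 1.877 mol/dm³.

1.88 mol/dm³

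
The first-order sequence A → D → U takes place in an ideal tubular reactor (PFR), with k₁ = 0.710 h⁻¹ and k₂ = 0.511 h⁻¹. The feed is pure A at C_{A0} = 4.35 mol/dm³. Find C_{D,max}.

Evaluating C_D at τ_opt = ln(k₂/k₁)/(k₂−k₁) gives C_{D,max}/C_{A0} = (k₁/k₂)^[k₂/(k₂−k₁)].
= (0.710/0.511)^(0.511/(0.511−0.710)) = (1.389)^(-2.568) = 0.4298.
C_{D,max} = 0.4298×4.35 = 1.87 mol/dm³.

1.87 mol/dm³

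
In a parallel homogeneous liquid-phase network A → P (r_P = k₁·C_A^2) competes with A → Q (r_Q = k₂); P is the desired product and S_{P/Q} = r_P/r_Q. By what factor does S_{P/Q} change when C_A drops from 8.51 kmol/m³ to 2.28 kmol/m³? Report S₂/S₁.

0.0718

S_{P/Q} = (k₁/k₂)·C_A^2, so S₂/S₁ = (C_{A,2}/C_{A,1})^2.
= (2.28/8.51)^2 = (0.2679)^2 = 0.0718.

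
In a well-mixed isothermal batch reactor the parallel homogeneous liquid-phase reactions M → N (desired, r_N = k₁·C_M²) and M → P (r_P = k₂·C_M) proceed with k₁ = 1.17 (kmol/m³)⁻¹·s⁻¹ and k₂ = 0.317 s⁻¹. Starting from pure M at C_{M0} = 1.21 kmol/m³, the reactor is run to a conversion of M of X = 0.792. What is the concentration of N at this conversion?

0.676 kmol/m³

C_M = C_{M0}(1−X) = 0.2517 kmol/m³.
Along a PFR/batch, dC_P/dC_M = −r_P/(r_N+r_P) = −k₂/(k₂+k₁·C_M).
Integrating from C_{M0} to C_M: C_P = (0.317/1.17)·ln[(0.317+1.17·1.21)/(0.317+1.17·0.252)] = 0.2709·ln(1.733/0.6115) = 0.2822 kmol/m³.
Then C_N = (C_{M0}−C_M) − C_P = 0.9583 − 0.2822 = 0.6761 kmol/m³.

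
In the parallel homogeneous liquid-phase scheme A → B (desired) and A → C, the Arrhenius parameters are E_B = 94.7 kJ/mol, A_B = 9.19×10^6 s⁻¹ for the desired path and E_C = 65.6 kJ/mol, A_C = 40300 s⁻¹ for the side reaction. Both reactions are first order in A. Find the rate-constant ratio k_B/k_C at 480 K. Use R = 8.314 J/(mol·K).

Since both paths have the same order in A, the concentration cancels and S_{B/C} = k_B/k_C = (A_B/A_C)·exp[(E_C−E_B)/(RT)].
(E_C−E_B)/(RT) = (65.6−94.7)×10³/(8.314×480) = -29100/3991 = -7.292.
k_B/k_C = (9.19×10^6/40300)·exp(-7.292) = 228.0 × 6.810×10^-4 = 0.155.
Since E_B > E_C, raising the temperature improves selectivity toward B.

0.155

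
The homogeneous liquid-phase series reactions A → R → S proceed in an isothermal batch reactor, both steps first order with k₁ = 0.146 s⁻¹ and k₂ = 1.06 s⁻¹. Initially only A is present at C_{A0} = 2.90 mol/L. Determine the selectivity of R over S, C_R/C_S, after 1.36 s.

1.07

Solving the coupled first-order balances gives C_R(t) = [k₁/(k₂−k₁)]·C_{A0}·(e^(−k₁t) − e^(−k₂t)).
e^(−k₁t) = e^(−0.146×1.36) = e^(−0.1986) = 0.8199; e^(−k₂t) = e^(−1.442) = 0.2365.
C_R = 0.146×2.90/(1.06−0.146) × (0.8199−0.2365) = 0.4632×0.5834 = 0.2702 mol/L.
C_A = C_{A0}e^(−k₁t) = 2.378 mol/L, so C_S = C_{A0}−C_A−C_R = 0.2520 mol/L; C_R/C_S = 1.07.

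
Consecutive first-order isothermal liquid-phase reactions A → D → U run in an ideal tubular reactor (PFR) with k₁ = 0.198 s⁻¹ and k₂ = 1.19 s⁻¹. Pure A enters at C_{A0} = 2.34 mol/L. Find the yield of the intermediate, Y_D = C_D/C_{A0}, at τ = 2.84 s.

0.107

Solving the coupled first-order balances gives C_D(τ) = [k₁/(k₂−k₁)]·C_{A0}·(e^(−k₁τ) − e^(−k₂τ)).
e^(−k₁τ) = e^(−0.198×2.84) = e^(−0.5623) = 0.5699; e^(−k₂τ) = e^(−3.380) = 0.03406.
C_D = 0.198×2.34/(1.19−0.198) × (0.5699−0.03406) = 0.4671×0.5358 = 0.2503 mol/L.
Y_D = C_D/C_{A0} = 0.2503/2.34 = 0.107.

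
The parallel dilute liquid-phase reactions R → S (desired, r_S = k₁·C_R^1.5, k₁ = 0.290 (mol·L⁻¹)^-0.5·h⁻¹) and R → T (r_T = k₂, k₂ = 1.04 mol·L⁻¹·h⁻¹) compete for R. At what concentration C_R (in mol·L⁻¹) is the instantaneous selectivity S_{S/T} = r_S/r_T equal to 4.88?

6.74 mol·L⁻¹

S_{S/T} = (k₁/k₂)·C_R^1.5 ⇒ C_R = (S·k₂/k₁)^(1/1.5).
= (4.88×1.04/0.290)^(0.6667) = (17.50)^(0.6667) = 6.74 mol·L⁻¹.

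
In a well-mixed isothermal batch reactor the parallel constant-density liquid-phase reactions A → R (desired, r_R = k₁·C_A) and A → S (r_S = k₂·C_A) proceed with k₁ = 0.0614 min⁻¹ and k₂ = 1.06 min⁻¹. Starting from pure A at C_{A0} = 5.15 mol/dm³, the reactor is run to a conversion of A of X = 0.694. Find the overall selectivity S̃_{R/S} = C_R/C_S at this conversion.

C_A = C_{A0}(1−X) = 1.576 mol/dm³.
Both paths are first order in A, so the instantaneous fraction to R is constant: dC_R/d(−C_A) = k₁/(k₁+k₂) = 0.05475.
C_R = 0.05475·(C_{A0}−C_A) = 0.05475×3.574 = 0.196 mol/dm³.
C_S = (C_{A0}−C_A)−C_R = 3.378 mol/dm³; S̃_{R/S} = 0.1957/3.378 = 0.0579.

0.0579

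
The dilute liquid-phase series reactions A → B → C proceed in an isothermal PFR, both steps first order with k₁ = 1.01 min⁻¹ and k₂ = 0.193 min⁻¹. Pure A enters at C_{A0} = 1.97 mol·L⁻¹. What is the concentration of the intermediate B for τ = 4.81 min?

Solving the coupled first-order balances gives C_B(τ) = [k₁/(k₂−k₁)]·C_{A0}·(e^(−k₁τ) − e^(−k₂τ)).
e^(−k₁τ) = e^(−1.01×4.81) = e^(−4.858) = 0.007765; e^(−k₂τ) = e^(−0.9283) = 0.3952.
C_B = 1.01×1.97/(0.193−1.01) × (0.007765−0.3952) = (-2.435)×(-0.3874) = 0.9436 mol·L⁻¹.

0.944 mol·L⁻¹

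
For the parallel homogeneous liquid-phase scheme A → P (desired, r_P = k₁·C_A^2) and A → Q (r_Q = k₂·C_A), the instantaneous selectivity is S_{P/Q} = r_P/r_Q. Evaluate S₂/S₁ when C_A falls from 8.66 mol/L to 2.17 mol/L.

S_{P/Q} = (k₁/k₂)·C_A, so S₂/S₁ = (C_{A,2}/C_{A,1}).
= 2.17/8.66 = 0.251.
Selectivity toward P falls as C_A falls — high-concentration operation is favoured.

0.251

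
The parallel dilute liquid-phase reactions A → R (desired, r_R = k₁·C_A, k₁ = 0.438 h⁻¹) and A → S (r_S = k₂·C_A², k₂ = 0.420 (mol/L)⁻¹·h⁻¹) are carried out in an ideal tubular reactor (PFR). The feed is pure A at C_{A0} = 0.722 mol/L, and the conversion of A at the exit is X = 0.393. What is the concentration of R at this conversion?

0.183 mol/L

C_A = C_{A0}(1−X) = 0.4383 mol/L.
Along a PFR/batch, dC_R/dC_A = −r_R/(r_R+r_S) = −k₁/(k₁+k₂·C_A).
Integrating from C_{A0} to C_A: C_R = (0.438/0.420)·ln[(0.438+0.420·0.722)/(0.438+0.420·0.438)] = 1.043·ln(0.7412/0.6221) = 0.1828 mol/L.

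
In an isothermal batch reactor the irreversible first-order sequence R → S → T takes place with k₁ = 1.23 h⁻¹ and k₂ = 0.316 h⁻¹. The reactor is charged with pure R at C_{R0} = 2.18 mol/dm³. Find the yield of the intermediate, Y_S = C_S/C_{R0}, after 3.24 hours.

The intermediate concentration in a first-order A→B→C sequence is C_S = k₁C_{R0}(e^(−k₁t) − e^(−k₂t))/(k₂−k₁).
e^(−k₁t) = e^(−1.23×3.24) = e^(−3.985) = 0.01859; e^(−k₂t) = e^(−1.024) = 0.3592.
C_S = 1.23×2.18/(0.316−1.23) × (0.01859−0.3592) = (-2.934)×(-0.3406) = 0.9993 mol/dm³.
Y_S = C_S/C_{R0} = 0.9993/2.18 = 0.458.

0.458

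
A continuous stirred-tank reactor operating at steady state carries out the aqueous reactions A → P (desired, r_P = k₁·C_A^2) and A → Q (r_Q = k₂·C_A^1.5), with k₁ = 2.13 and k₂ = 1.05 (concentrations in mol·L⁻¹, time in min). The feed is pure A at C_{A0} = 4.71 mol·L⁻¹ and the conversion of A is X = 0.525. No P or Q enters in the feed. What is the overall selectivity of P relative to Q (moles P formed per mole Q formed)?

Exit C_A = C_{A0}(1−X) = 4.71×0.475 = 2.237 mol·L⁻¹.
A CSTR operates uniformly at the exit composition, giving r_P = 10.66 and r_Q = 3.514 (each k·C_A^n at C_A = 2.237).
Overall selectivity = C_P/C_Q = r_Pτ/(r_Qτ) = r_P/r_Q = 3.03.

3.03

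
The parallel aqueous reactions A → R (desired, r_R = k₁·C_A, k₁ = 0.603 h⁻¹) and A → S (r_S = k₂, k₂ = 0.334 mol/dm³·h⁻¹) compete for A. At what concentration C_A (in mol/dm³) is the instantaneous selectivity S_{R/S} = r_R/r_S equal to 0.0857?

0.0475 mol/dm³

S_{R/S} = (k₁/k₂)·C_A ⇒ C_A = S·k₂/k₁.
= 0.0857×0.334/0.603 = 0.0475 mol/dm³.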